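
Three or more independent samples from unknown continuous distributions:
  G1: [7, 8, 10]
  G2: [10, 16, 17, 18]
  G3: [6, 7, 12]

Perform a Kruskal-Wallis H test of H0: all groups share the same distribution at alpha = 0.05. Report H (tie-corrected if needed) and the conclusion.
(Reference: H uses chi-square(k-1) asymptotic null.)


Step 1: Combine all N = 10 observations and assign midranks.
sorted (value, group, rank): (6,G3,1), (7,G1,2.5), (7,G3,2.5), (8,G1,4), (10,G1,5.5), (10,G2,5.5), (12,G3,7), (16,G2,8), (17,G2,9), (18,G2,10)
Step 2: Sum ranks within each group.
R_1 = 12 (n_1 = 3)
R_2 = 32.5 (n_2 = 4)
R_3 = 10.5 (n_3 = 3)
Step 3: H = 12/(N(N+1)) * sum(R_i^2/n_i) - 3(N+1)
     = 12/(10*11) * (12^2/3 + 32.5^2/4 + 10.5^2/3) - 3*11
     = 0.109091 * 348.812 - 33
     = 5.052273.
Step 4: Ties present; correction factor C = 1 - 12/(10^3 - 10) = 0.987879. Corrected H = 5.052273 / 0.987879 = 5.114264.
Step 5: Under H0, H ~ chi^2(2); p-value = 0.077527.
Step 6: alpha = 0.05. fail to reject H0.

H = 5.1143, df = 2, p = 0.077527, fail to reject H0.


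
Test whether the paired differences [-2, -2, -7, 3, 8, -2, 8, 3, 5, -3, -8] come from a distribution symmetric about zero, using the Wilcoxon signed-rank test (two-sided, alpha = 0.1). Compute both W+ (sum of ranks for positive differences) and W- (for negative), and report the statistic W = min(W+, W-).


Step 1: Drop any zero differences (none here) and take |d_i|.
|d| = [2, 2, 7, 3, 8, 2, 8, 3, 5, 3, 8]
Step 2: Midrank |d_i| (ties get averaged ranks).
ranks: |2|->2, |2|->2, |7|->8, |3|->5, |8|->10, |2|->2, |8|->10, |3|->5, |5|->7, |3|->5, |8|->10
Step 3: Attach original signs; sum ranks with positive sign and with negative sign.
W+ = 5 + 10 + 10 + 5 + 7 = 37
W- = 2 + 2 + 8 + 2 + 5 + 10 = 29
(Check: W+ + W- = 66 should equal n(n+1)/2 = 66.)
Step 4: Test statistic W = min(W+, W-) = 29.
Step 5: Ties in |d|, so use the tie-corrected normal approximation.
        E[W] = n(n+1)/4 = 11*12/4 = 33.
        Tie groups: |d|=2 (t=3), |d|=3 (t=3), |d|=8 (t=3); sum(t^3 - t) = 72.
        Var[W] = n(n+1)(2n+1)/24 - sum(t^3-t)/48 = 3036/24 - 72/48 = 125.
        z = (W - E[W]) / sqrt(Var[W]) = (29 - 33) / 11.1803 = -0.3578.
        Two-sided p = 2*Phi(z) = 0.720515.
Step 6: alpha = 0.1. fail to reject H0.

W+ = 37, W- = 29, W = min = 29, p = 0.720515, fail to reject H0.


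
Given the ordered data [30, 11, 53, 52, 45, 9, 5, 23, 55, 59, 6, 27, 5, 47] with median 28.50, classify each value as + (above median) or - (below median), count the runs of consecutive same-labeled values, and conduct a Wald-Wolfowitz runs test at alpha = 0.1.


Step 1: Compute median = 28.50; label A = above, B = below.
Labels in order: ABAAABBBAABBBA  (n_A = 7, n_B = 7)
Step 2: Count runs R = 7.
Step 3: Under H0 (random ordering), E[R] = 2*n_A*n_B/(n_A+n_B) + 1 = 2*7*7/14 + 1 = 8.0000.
        Var[R] = 2*n_A*n_B*(2*n_A*n_B - n_A - n_B) / ((n_A+n_B)^2 * (n_A+n_B-1)) = 8232/2548 = 3.2308.
        SD[R] = 1.7974.
Step 4: Continuity-corrected z = (R + 0.5 - E[R]) / SD[R] = (7 + 0.5 - 8.0000) / 1.7974 = -0.2782.
Step 5: Two-sided p-value via normal approximation = 2*(1 - Phi(|z|)) = 0.780879.
Step 6: alpha = 0.1. fail to reject H0.

R = 7, z = -0.2782, p = 0.780879, fail to reject H0.


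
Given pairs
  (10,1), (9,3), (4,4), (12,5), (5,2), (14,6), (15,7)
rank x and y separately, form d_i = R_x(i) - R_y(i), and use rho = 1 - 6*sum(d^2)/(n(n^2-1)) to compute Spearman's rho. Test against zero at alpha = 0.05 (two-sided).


Step 1: Rank x and y separately (midranks; no ties here).
rank(x): 10->4, 9->3, 4->1, 12->5, 5->2, 14->6, 15->7
rank(y): 1->1, 3->3, 4->4, 5->5, 2->2, 6->6, 7->7
Step 2: d_i = R_x(i) - R_y(i); compute d_i^2.
  (4-1)^2=9, (3-3)^2=0, (1-4)^2=9, (5-5)^2=0, (2-2)^2=0, (6-6)^2=0, (7-7)^2=0
sum(d^2) = 18.
Step 3: rho = 1 - 6*18 / (7*(7^2 - 1)) = 1 - 108/336 = 0.678571.
Step 4: Under H0, t = rho * sqrt((n-2)/(1-rho^2)) = 2.0657 ~ t(5).
Step 5: Two-sided p-value from the t-distribution with 5 df = 0.093750.
Step 6: alpha = 0.05. fail to reject H0.

rho = 0.6786, p = 0.093750, fail to reject H0 at alpha = 0.05.


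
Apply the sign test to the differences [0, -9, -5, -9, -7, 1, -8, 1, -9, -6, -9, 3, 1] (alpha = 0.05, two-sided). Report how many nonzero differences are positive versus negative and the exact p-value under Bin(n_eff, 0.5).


Step 1: Discard zero differences. Original n = 13; n_eff = number of nonzero differences = 12.
Nonzero differences (with sign): -9, -5, -9, -7, +1, -8, +1, -9, -6, -9, +3, +1
Step 2: Count signs: positive = 4, negative = 8.
Step 3: Under H0: P(positive) = 0.5, so the number of positives S ~ Bin(12, 0.5).
Step 4: Two-sided exact p-value = sum of Bin(12,0.5) probabilities at or below the observed probability = 0.387695.
Step 5: alpha = 0.05. fail to reject H0.

n_eff = 12, pos = 4, neg = 8, p = 0.387695, fail to reject H0.


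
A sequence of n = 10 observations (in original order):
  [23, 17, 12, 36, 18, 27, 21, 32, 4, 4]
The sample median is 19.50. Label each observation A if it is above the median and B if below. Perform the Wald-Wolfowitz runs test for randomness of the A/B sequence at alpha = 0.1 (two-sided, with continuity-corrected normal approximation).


Step 1: Compute median = 19.50; label A = above, B = below.
Labels in order: ABBABAAABB  (n_A = 5, n_B = 5)
Step 2: Count runs R = 6.
Step 3: Under H0 (random ordering), E[R] = 2*n_A*n_B/(n_A+n_B) + 1 = 2*5*5/10 + 1 = 6.0000.
        Var[R] = 2*n_A*n_B*(2*n_A*n_B - n_A - n_B) / ((n_A+n_B)^2 * (n_A+n_B-1)) = 2000/900 = 2.2222.
        SD[R] = 1.4907.
Step 4: R = E[R], so z = 0 with no continuity correction.
Step 5: Two-sided p-value via normal approximation = 2*(1 - Phi(|z|)) = 1.000000.
Step 6: alpha = 0.1. fail to reject H0.

R = 6, z = 0.0000, p = 1.000000, fail to reject H0.


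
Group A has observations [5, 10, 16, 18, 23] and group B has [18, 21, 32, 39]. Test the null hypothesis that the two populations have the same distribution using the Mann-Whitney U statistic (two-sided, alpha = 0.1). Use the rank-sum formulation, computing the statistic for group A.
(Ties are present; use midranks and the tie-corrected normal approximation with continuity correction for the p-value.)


Step 1: Combine and sort all 9 observations; assign midranks.
sorted (value, group): (5,X), (10,X), (16,X), (18,X), (18,Y), (21,Y), (23,X), (32,Y), (39,Y)
ranks: 5->1, 10->2, 16->3, 18->4.5, 18->4.5, 21->6, 23->7, 32->8, 39->9
Step 2: Rank sum for X: R1 = 1 + 2 + 3 + 4.5 + 7 = 17.5.
Step 3: U_X = R1 - n1(n1+1)/2 = 17.5 - 5*6/2 = 17.5 - 15 = 2.5.
       U_Y = n1*n2 - U_X = 20 - 2.5 = 17.5.
Step 4: Ties are present, so use the tie-corrected normal approximation (with continuity correction) for the p-value.
Step 5: p-value = 0.085100; compare to alpha = 0.1. reject H0.

U_X = 2.5, p = 0.085100, reject H0 at alpha = 0.1.


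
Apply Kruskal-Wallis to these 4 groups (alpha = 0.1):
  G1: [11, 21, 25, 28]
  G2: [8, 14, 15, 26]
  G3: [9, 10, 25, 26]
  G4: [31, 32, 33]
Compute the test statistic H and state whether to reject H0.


Step 1: Combine all N = 15 observations and assign midranks.
sorted (value, group, rank): (8,G2,1), (9,G3,2), (10,G3,3), (11,G1,4), (14,G2,5), (15,G2,6), (21,G1,7), (25,G1,8.5), (25,G3,8.5), (26,G2,10.5), (26,G3,10.5), (28,G1,12), (31,G4,13), (32,G4,14), (33,G4,15)
Step 2: Sum ranks within each group.
R_1 = 31.5 (n_1 = 4)
R_2 = 22.5 (n_2 = 4)
R_3 = 24 (n_3 = 4)
R_4 = 42 (n_4 = 3)
Step 3: H = 12/(N(N+1)) * sum(R_i^2/n_i) - 3(N+1)
     = 12/(15*16) * (31.5^2/4 + 22.5^2/4 + 24^2/4 + 42^2/3) - 3*16
     = 0.050000 * 1106.62 - 48
     = 7.331250.
Step 4: Ties present; correction factor C = 1 - 12/(15^3 - 15) = 0.996429. Corrected H = 7.331250 / 0.996429 = 7.357527.
Step 5: Under H0, H ~ chi^2(3); p-value = 0.061334.
Step 6: alpha = 0.1. reject H0.

H = 7.3575, df = 3, p = 0.061334, reject H0.


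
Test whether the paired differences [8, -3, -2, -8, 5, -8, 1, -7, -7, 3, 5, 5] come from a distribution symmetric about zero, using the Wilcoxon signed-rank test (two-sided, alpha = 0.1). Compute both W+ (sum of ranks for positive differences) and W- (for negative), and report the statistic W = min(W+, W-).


Step 1: Drop any zero differences (none here) and take |d_i|.
|d| = [8, 3, 2, 8, 5, 8, 1, 7, 7, 3, 5, 5]
Step 2: Midrank |d_i| (ties get averaged ranks).
ranks: |8|->11, |3|->3.5, |2|->2, |8|->11, |5|->6, |8|->11, |1|->1, |7|->8.5, |7|->8.5, |3|->3.5, |5|->6, |5|->6
Step 3: Attach original signs; sum ranks with positive sign and with negative sign.
W+ = 11 + 6 + 1 + 3.5 + 6 + 6 = 33.5
W- = 3.5 + 2 + 11 + 11 + 8.5 + 8.5 = 44.5
(Check: W+ + W- = 78 should equal n(n+1)/2 = 78.)
Step 4: Test statistic W = min(W+, W-) = 33.5.
Step 5: Ties in |d|, so use the tie-corrected normal approximation.
        E[W] = n(n+1)/4 = 12*13/4 = 39.
        Tie groups: |d|=3 (t=2), |d|=5 (t=3), |d|=7 (t=2), |d|=8 (t=3); sum(t^3 - t) = 60.
        Var[W] = n(n+1)(2n+1)/24 - sum(t^3-t)/48 = 3900/24 - 60/48 = 161.25.
        z = (W - E[W]) / sqrt(Var[W]) = (33.5 - 39) / 12.6984 = -0.4331.
        Two-sided p = 2*Phi(z) = 0.664924.
Step 6: alpha = 0.1. fail to reject H0.

W+ = 33.5, W- = 44.5, W = min = 33.5, p = 0.664924, fail to reject H0.


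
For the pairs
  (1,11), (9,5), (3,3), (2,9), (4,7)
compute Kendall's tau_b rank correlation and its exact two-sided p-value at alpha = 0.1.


Step 1: Enumerate the 10 unordered pairs (i,j) with i<j and classify each by sign(x_j-x_i) * sign(y_j-y_i).
  (1,2):dx=+8,dy=-6->D; (1,3):dx=+2,dy=-8->D; (1,4):dx=+1,dy=-2->D; (1,5):dx=+3,dy=-4->D
  (2,3):dx=-6,dy=-2->C; (2,4):dx=-7,dy=+4->D; (2,5):dx=-5,dy=+2->D; (3,4):dx=-1,dy=+6->D
  (3,5):dx=+1,dy=+4->C; (4,5):dx=+2,dy=-2->D
Step 2: C = 2, D = 8, total pairs = 10.
Step 3: tau = (C - D)/(n(n-1)/2) = (2 - 8)/10 = -0.600000.
Step 4: Exact two-sided p-value (enumerate n! = 120 permutations of y under H0): p = 0.233333.
Step 5: alpha = 0.1. fail to reject H0.

tau_b = -0.6000 (C=2, D=8), p = 0.233333, fail to reject H0.


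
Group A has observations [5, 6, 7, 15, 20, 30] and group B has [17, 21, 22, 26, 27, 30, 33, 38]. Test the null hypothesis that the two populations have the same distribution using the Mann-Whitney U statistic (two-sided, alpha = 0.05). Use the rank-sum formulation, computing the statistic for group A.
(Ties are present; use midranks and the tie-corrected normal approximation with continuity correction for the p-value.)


Step 1: Combine and sort all 14 observations; assign midranks.
sorted (value, group): (5,X), (6,X), (7,X), (15,X), (17,Y), (20,X), (21,Y), (22,Y), (26,Y), (27,Y), (30,X), (30,Y), (33,Y), (38,Y)
ranks: 5->1, 6->2, 7->3, 15->4, 17->5, 20->6, 21->7, 22->8, 26->9, 27->10, 30->11.5, 30->11.5, 33->13, 38->14
Step 2: Rank sum for X: R1 = 1 + 2 + 3 + 4 + 6 + 11.5 = 27.5.
Step 3: U_X = R1 - n1(n1+1)/2 = 27.5 - 6*7/2 = 27.5 - 21 = 6.5.
       U_Y = n1*n2 - U_X = 48 - 6.5 = 41.5.
Step 4: Ties are present, so use the tie-corrected normal approximation (with continuity correction) for the p-value.
Step 5: p-value = 0.028013; compare to alpha = 0.05. reject H0.

U_X = 6.5, p = 0.028013, reject H0 at alpha = 0.05.


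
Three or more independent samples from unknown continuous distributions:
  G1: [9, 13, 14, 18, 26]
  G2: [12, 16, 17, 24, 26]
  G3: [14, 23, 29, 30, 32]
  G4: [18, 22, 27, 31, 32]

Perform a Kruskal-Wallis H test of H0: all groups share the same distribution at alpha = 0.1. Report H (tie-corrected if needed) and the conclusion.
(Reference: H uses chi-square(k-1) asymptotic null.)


Step 1: Combine all N = 20 observations and assign midranks.
sorted (value, group, rank): (9,G1,1), (12,G2,2), (13,G1,3), (14,G1,4.5), (14,G3,4.5), (16,G2,6), (17,G2,7), (18,G1,8.5), (18,G4,8.5), (22,G4,10), (23,G3,11), (24,G2,12), (26,G1,13.5), (26,G2,13.5), (27,G4,15), (29,G3,16), (30,G3,17), (31,G4,18), (32,G3,19.5), (32,G4,19.5)
Step 2: Sum ranks within each group.
R_1 = 30.5 (n_1 = 5)
R_2 = 40.5 (n_2 = 5)
R_3 = 68 (n_3 = 5)
R_4 = 71 (n_4 = 5)
Step 3: H = 12/(N(N+1)) * sum(R_i^2/n_i) - 3(N+1)
     = 12/(20*21) * (30.5^2/5 + 40.5^2/5 + 68^2/5 + 71^2/5) - 3*21
     = 0.028571 * 2447.1 - 63
     = 6.917143.
Step 4: Ties present; correction factor C = 1 - 24/(20^3 - 20) = 0.996992. Corrected H = 6.917143 / 0.996992 = 6.938009.
Step 5: Under H0, H ~ chi^2(3); p-value = 0.073900.
Step 6: alpha = 0.1. reject H0.

H = 6.9380, df = 3, p = 0.073900, reject H0.


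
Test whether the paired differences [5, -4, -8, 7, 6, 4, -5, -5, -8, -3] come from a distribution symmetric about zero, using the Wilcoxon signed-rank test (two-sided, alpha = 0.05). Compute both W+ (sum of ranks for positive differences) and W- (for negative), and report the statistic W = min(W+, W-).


Step 1: Drop any zero differences (none here) and take |d_i|.
|d| = [5, 4, 8, 7, 6, 4, 5, 5, 8, 3]
Step 2: Midrank |d_i| (ties get averaged ranks).
ranks: |5|->5, |4|->2.5, |8|->9.5, |7|->8, |6|->7, |4|->2.5, |5|->5, |5|->5, |8|->9.5, |3|->1
Step 3: Attach original signs; sum ranks with positive sign and with negative sign.
W+ = 5 + 8 + 7 + 2.5 = 22.5
W- = 2.5 + 9.5 + 5 + 5 + 9.5 + 1 = 32.5
(Check: W+ + W- = 55 should equal n(n+1)/2 = 55.)
Step 4: Test statistic W = min(W+, W-) = 22.5.
Step 5: Ties in |d|, so use the tie-corrected normal approximation.
        E[W] = n(n+1)/4 = 10*11/4 = 27.5.
        Tie groups: |d|=4 (t=2), |d|=5 (t=3), |d|=8 (t=2); sum(t^3 - t) = 36.
        Var[W] = n(n+1)(2n+1)/24 - sum(t^3-t)/48 = 2310/24 - 36/48 = 95.5.
        z = (W - E[W]) / sqrt(Var[W]) = (22.5 - 27.5) / 9.7724 = -0.5116.
        Two-sided p = 2*Phi(z) = 0.608900.
Step 6: alpha = 0.05. fail to reject H0.

W+ = 22.5, W- = 32.5, W = min = 22.5, p = 0.608900, fail to reject H0.


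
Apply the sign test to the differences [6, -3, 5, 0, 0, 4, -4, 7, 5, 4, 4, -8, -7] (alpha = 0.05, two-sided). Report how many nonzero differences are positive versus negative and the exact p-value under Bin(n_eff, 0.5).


Step 1: Discard zero differences. Original n = 13; n_eff = number of nonzero differences = 11.
Nonzero differences (with sign): +6, -3, +5, +4, -4, +7, +5, +4, +4, -8, -7
Step 2: Count signs: positive = 7, negative = 4.
Step 3: Under H0: P(positive) = 0.5, so the number of positives S ~ Bin(11, 0.5).
Step 4: Two-sided exact p-value = sum of Bin(11,0.5) probabilities at or below the observed probability = 0.548828.
Step 5: alpha = 0.05. fail to reject H0.

n_eff = 11, pos = 7, neg = 4, p = 0.548828, fail to reject H0.


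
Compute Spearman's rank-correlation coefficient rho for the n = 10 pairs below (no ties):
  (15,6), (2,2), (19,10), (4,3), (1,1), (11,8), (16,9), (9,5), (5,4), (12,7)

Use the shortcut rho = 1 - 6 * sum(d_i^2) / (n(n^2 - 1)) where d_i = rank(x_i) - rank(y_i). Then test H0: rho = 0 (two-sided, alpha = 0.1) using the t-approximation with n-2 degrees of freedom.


Step 1: Rank x and y separately (midranks; no ties here).
rank(x): 15->8, 2->2, 19->10, 4->3, 1->1, 11->6, 16->9, 9->5, 5->4, 12->7
rank(y): 6->6, 2->2, 10->10, 3->3, 1->1, 8->8, 9->9, 5->5, 4->4, 7->7
Step 2: d_i = R_x(i) - R_y(i); compute d_i^2.
  (8-6)^2=4, (2-2)^2=0, (10-10)^2=0, (3-3)^2=0, (1-1)^2=0, (6-8)^2=4, (9-9)^2=0, (5-5)^2=0, (4-4)^2=0, (7-7)^2=0
sum(d^2) = 8.
Step 3: rho = 1 - 6*8 / (10*(10^2 - 1)) = 1 - 48/990 = 0.951515.
Step 4: Under H0, t = rho * sqrt((n-2)/(1-rho^2)) = 8.7493 ~ t(8).
Step 5: Two-sided p-value from the t-distribution with 8 df = 0.000023.
Step 6: alpha = 0.1. reject H0.

rho = 0.9515, p = 0.000023, reject H0 at alpha = 0.1.


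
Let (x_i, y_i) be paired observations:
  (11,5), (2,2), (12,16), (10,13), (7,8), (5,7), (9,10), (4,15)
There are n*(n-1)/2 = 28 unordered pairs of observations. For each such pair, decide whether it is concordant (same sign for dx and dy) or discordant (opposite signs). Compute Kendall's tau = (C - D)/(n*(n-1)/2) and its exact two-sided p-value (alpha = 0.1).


Step 1: Enumerate the 28 unordered pairs (i,j) with i<j and classify each by sign(x_j-x_i) * sign(y_j-y_i).
  (1,2):dx=-9,dy=-3->C; (1,3):dx=+1,dy=+11->C; (1,4):dx=-1,dy=+8->D; (1,5):dx=-4,dy=+3->D
  (1,6):dx=-6,dy=+2->D; (1,7):dx=-2,dy=+5->D; (1,8):dx=-7,dy=+10->D; (2,3):dx=+10,dy=+14->C
  (2,4):dx=+8,dy=+11->C; (2,5):dx=+5,dy=+6->C; (2,6):dx=+3,dy=+5->C; (2,7):dx=+7,dy=+8->C
  (2,8):dx=+2,dy=+13->C; (3,4):dx=-2,dy=-3->C; (3,5):dx=-5,dy=-8->C; (3,6):dx=-7,dy=-9->C
  (3,7):dx=-3,dy=-6->C; (3,8):dx=-8,dy=-1->C; (4,5):dx=-3,dy=-5->C; (4,6):dx=-5,dy=-6->C
  (4,7):dx=-1,dy=-3->C; (4,8):dx=-6,dy=+2->D; (5,6):dx=-2,dy=-1->C; (5,7):dx=+2,dy=+2->C
  (5,8):dx=-3,dy=+7->D; (6,7):dx=+4,dy=+3->C; (6,8):dx=-1,dy=+8->D; (7,8):dx=-5,dy=+5->D
Step 2: C = 19, D = 9, total pairs = 28.
Step 3: tau = (C - D)/(n(n-1)/2) = (19 - 9)/28 = 0.357143.
Step 4: Exact two-sided p-value (enumerate n! = 40320 permutations of y under H0): p = 0.275099.
Step 5: alpha = 0.1. fail to reject H0.

tau_b = 0.3571 (C=19, D=9), p = 0.275099, fail to reject H0.


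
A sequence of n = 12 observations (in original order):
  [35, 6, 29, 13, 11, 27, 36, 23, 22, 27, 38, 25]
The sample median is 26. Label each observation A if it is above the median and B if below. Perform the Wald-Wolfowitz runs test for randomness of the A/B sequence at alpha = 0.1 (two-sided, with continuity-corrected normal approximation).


Step 1: Compute median = 26; label A = above, B = below.
Labels in order: ABABBAABBAAB  (n_A = 6, n_B = 6)
Step 2: Count runs R = 8.
Step 3: Under H0 (random ordering), E[R] = 2*n_A*n_B/(n_A+n_B) + 1 = 2*6*6/12 + 1 = 7.0000.
        Var[R] = 2*n_A*n_B*(2*n_A*n_B - n_A - n_B) / ((n_A+n_B)^2 * (n_A+n_B-1)) = 4320/1584 = 2.7273.
        SD[R] = 1.6514.
Step 4: Continuity-corrected z = (R - 0.5 - E[R]) / SD[R] = (8 - 0.5 - 7.0000) / 1.6514 = 0.3028.
Step 5: Two-sided p-value via normal approximation = 2*(1 - Phi(|z|)) = 0.762069.
Step 6: alpha = 0.1. fail to reject H0.

R = 8, z = 0.3028, p = 0.762069, fail to reject H0.


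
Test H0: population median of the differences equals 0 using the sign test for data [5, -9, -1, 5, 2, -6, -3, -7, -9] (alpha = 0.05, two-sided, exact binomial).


Step 1: Discard zero differences. Original n = 9; n_eff = number of nonzero differences = 9.
Nonzero differences (with sign): +5, -9, -1, +5, +2, -6, -3, -7, -9
Step 2: Count signs: positive = 3, negative = 6.
Step 3: Under H0: P(positive) = 0.5, so the number of positives S ~ Bin(9, 0.5).
Step 4: Two-sided exact p-value = sum of Bin(9,0.5) probabilities at or below the observed probability = 0.507812.
Step 5: alpha = 0.05. fail to reject H0.

n_eff = 9, pos = 3, neg = 6, p = 0.507812, fail to reject H0.


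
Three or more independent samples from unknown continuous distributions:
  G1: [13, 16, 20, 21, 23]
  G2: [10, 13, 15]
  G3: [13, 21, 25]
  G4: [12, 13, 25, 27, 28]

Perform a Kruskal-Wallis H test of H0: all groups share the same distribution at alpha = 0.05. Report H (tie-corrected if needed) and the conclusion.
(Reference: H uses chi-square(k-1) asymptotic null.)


Step 1: Combine all N = 16 observations and assign midranks.
sorted (value, group, rank): (10,G2,1), (12,G4,2), (13,G1,4.5), (13,G2,4.5), (13,G3,4.5), (13,G4,4.5), (15,G2,7), (16,G1,8), (20,G1,9), (21,G1,10.5), (21,G3,10.5), (23,G1,12), (25,G3,13.5), (25,G4,13.5), (27,G4,15), (28,G4,16)
Step 2: Sum ranks within each group.
R_1 = 44 (n_1 = 5)
R_2 = 12.5 (n_2 = 3)
R_3 = 28.5 (n_3 = 3)
R_4 = 51 (n_4 = 5)
Step 3: H = 12/(N(N+1)) * sum(R_i^2/n_i) - 3(N+1)
     = 12/(16*17) * (44^2/5 + 12.5^2/3 + 28.5^2/3 + 51^2/5) - 3*17
     = 0.044118 * 1230.23 - 51
     = 3.275000.
Step 4: Ties present; correction factor C = 1 - 72/(16^3 - 16) = 0.982353. Corrected H = 3.275000 / 0.982353 = 3.333832.
Step 5: Under H0, H ~ chi^2(3); p-value = 0.342962.
Step 6: alpha = 0.05. fail to reject H0.

H = 3.3338, df = 3, p = 0.342962, fail to reject H0.


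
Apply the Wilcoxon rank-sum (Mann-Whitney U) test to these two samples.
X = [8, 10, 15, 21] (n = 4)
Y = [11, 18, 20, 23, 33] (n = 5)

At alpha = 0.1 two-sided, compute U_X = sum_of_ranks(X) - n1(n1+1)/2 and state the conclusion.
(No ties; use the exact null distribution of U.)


Step 1: Combine and sort all 9 observations; assign midranks.
sorted (value, group): (8,X), (10,X), (11,Y), (15,X), (18,Y), (20,Y), (21,X), (23,Y), (33,Y)
ranks: 8->1, 10->2, 11->3, 15->4, 18->5, 20->6, 21->7, 23->8, 33->9
Step 2: Rank sum for X: R1 = 1 + 2 + 4 + 7 = 14.
Step 3: U_X = R1 - n1(n1+1)/2 = 14 - 4*5/2 = 14 - 10 = 4.
       U_Y = n1*n2 - U_X = 20 - 4 = 16.
Step 4: No ties, so the exact null distribution of U (based on enumerating the C(9,4) = 126 equally likely rank assignments) gives the two-sided p-value.
Step 5: p-value = 0.190476; compare to alpha = 0.1. fail to reject H0.

U_X = 4, p = 0.190476, fail to reject H0 at alpha = 0.1.


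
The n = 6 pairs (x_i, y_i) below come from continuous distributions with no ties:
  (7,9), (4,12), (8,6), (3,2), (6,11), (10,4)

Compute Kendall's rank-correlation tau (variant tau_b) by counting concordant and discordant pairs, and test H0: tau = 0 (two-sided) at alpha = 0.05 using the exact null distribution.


Step 1: Enumerate the 15 unordered pairs (i,j) with i<j and classify each by sign(x_j-x_i) * sign(y_j-y_i).
  (1,2):dx=-3,dy=+3->D; (1,3):dx=+1,dy=-3->D; (1,4):dx=-4,dy=-7->C; (1,5):dx=-1,dy=+2->D
  (1,6):dx=+3,dy=-5->D; (2,3):dx=+4,dy=-6->D; (2,4):dx=-1,dy=-10->C; (2,5):dx=+2,dy=-1->D
  (2,6):dx=+6,dy=-8->D; (3,4):dx=-5,dy=-4->C; (3,5):dx=-2,dy=+5->D; (3,6):dx=+2,dy=-2->D
  (4,5):dx=+3,dy=+9->C; (4,6):dx=+7,dy=+2->C; (5,6):dx=+4,dy=-7->D
Step 2: C = 5, D = 10, total pairs = 15.
Step 3: tau = (C - D)/(n(n-1)/2) = (5 - 10)/15 = -0.333333.
Step 4: Exact two-sided p-value (enumerate n! = 720 permutations of y under H0): p = 0.469444.
Step 5: alpha = 0.05. fail to reject H0.

tau_b = -0.3333 (C=5, D=10), p = 0.469444, fail to reject H0.


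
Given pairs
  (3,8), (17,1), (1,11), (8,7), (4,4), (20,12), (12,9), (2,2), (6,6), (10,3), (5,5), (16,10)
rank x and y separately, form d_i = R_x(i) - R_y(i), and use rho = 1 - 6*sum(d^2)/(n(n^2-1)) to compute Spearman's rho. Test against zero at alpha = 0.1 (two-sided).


Step 1: Rank x and y separately (midranks; no ties here).
rank(x): 3->3, 17->11, 1->1, 8->7, 4->4, 20->12, 12->9, 2->2, 6->6, 10->8, 5->5, 16->10
rank(y): 8->8, 1->1, 11->11, 7->7, 4->4, 12->12, 9->9, 2->2, 6->6, 3->3, 5->5, 10->10
Step 2: d_i = R_x(i) - R_y(i); compute d_i^2.
  (3-8)^2=25, (11-1)^2=100, (1-11)^2=100, (7-7)^2=0, (4-4)^2=0, (12-12)^2=0, (9-9)^2=0, (2-2)^2=0, (6-6)^2=0, (8-3)^2=25, (5-5)^2=0, (10-10)^2=0
sum(d^2) = 250.
Step 3: rho = 1 - 6*250 / (12*(12^2 - 1)) = 1 - 1500/1716 = 0.125874.
Step 4: Under H0, t = rho * sqrt((n-2)/(1-rho^2)) = 0.4012 ~ t(10).
Step 5: Two-sided p-value from the t-distribution with 10 df = 0.696683.
Step 6: alpha = 0.1. fail to reject H0.

rho = 0.1259, p = 0.696683, fail to reject H0 at alpha = 0.1.


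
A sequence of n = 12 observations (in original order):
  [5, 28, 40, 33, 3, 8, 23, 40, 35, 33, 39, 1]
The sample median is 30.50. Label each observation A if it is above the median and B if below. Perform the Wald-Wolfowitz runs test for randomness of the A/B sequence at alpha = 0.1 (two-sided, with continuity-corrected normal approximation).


Step 1: Compute median = 30.50; label A = above, B = below.
Labels in order: BBAABBBAAAAB  (n_A = 6, n_B = 6)
Step 2: Count runs R = 5.
Step 3: Under H0 (random ordering), E[R] = 2*n_A*n_B/(n_A+n_B) + 1 = 2*6*6/12 + 1 = 7.0000.
        Var[R] = 2*n_A*n_B*(2*n_A*n_B - n_A - n_B) / ((n_A+n_B)^2 * (n_A+n_B-1)) = 4320/1584 = 2.7273.
        SD[R] = 1.6514.
Step 4: Continuity-corrected z = (R + 0.5 - E[R]) / SD[R] = (5 + 0.5 - 7.0000) / 1.6514 = -0.9083.
Step 5: Two-sided p-value via normal approximation = 2*(1 - Phi(|z|)) = 0.363722.
Step 6: alpha = 0.1. fail to reject H0.

R = 5, z = -0.9083, p = 0.363722, fail to reject H0.


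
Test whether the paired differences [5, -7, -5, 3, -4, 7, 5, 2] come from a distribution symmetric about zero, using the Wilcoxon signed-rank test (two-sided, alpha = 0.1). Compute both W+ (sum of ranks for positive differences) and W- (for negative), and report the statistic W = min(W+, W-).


Step 1: Drop any zero differences (none here) and take |d_i|.
|d| = [5, 7, 5, 3, 4, 7, 5, 2]
Step 2: Midrank |d_i| (ties get averaged ranks).
ranks: |5|->5, |7|->7.5, |5|->5, |3|->2, |4|->3, |7|->7.5, |5|->5, |2|->1
Step 3: Attach original signs; sum ranks with positive sign and with negative sign.
W+ = 5 + 2 + 7.5 + 5 + 1 = 20.5
W- = 7.5 + 5 + 3 = 15.5
(Check: W+ + W- = 36 should equal n(n+1)/2 = 36.)
Step 4: Test statistic W = min(W+, W-) = 15.5.
Step 5: Ties in |d|, so use the tie-corrected normal approximation.
        E[W] = n(n+1)/4 = 8*9/4 = 18.
        Tie groups: |d|=5 (t=3), |d|=7 (t=2); sum(t^3 - t) = 30.
        Var[W] = n(n+1)(2n+1)/24 - sum(t^3-t)/48 = 1224/24 - 30/48 = 50.375.
        z = (W - E[W]) / sqrt(Var[W]) = (15.5 - 18) / 7.0975 = -0.3522.
        Two-sided p = 2*Phi(z) = 0.724662.
Step 6: alpha = 0.1. fail to reject H0.

W+ = 20.5, W- = 15.5, W = min = 15.5, p = 0.724662, fail to reject H0.


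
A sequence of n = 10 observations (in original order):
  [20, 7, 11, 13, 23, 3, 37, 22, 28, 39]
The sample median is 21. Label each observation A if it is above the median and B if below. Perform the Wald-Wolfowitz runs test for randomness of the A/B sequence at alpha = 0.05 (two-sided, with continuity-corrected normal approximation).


Step 1: Compute median = 21; label A = above, B = below.
Labels in order: BBBBABAAAA  (n_A = 5, n_B = 5)
Step 2: Count runs R = 4.
Step 3: Under H0 (random ordering), E[R] = 2*n_A*n_B/(n_A+n_B) + 1 = 2*5*5/10 + 1 = 6.0000.
        Var[R] = 2*n_A*n_B*(2*n_A*n_B - n_A - n_B) / ((n_A+n_B)^2 * (n_A+n_B-1)) = 2000/900 = 2.2222.
        SD[R] = 1.4907.
Step 4: Continuity-corrected z = (R + 0.5 - E[R]) / SD[R] = (4 + 0.5 - 6.0000) / 1.4907 = -1.0062.
Step 5: Two-sided p-value via normal approximation = 2*(1 - Phi(|z|)) = 0.314305.
Step 6: alpha = 0.05. fail to reject H0.

R = 4, z = -1.0062, p = 0.314305, fail to reject H0.


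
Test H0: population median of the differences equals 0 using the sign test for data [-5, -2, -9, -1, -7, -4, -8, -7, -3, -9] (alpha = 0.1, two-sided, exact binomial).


Step 1: Discard zero differences. Original n = 10; n_eff = number of nonzero differences = 10.
Nonzero differences (with sign): -5, -2, -9, -1, -7, -4, -8, -7, -3, -9
Step 2: Count signs: positive = 0, negative = 10.
Step 3: Under H0: P(positive) = 0.5, so the number of positives S ~ Bin(10, 0.5).
Step 4: Two-sided exact p-value = sum of Bin(10,0.5) probabilities at or below the observed probability = 0.001953.
Step 5: alpha = 0.1. reject H0.

n_eff = 10, pos = 0, neg = 10, p = 0.001953, reject H0.


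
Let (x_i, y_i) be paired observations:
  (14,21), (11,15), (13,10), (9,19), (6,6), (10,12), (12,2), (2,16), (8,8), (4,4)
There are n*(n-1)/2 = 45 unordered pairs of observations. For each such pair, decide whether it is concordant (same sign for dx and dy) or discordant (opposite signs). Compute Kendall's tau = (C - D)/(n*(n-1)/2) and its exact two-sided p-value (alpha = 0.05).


Step 1: Enumerate the 45 unordered pairs (i,j) with i<j and classify each by sign(x_j-x_i) * sign(y_j-y_i).
  (1,2):dx=-3,dy=-6->C; (1,3):dx=-1,dy=-11->C; (1,4):dx=-5,dy=-2->C; (1,5):dx=-8,dy=-15->C
  (1,6):dx=-4,dy=-9->C; (1,7):dx=-2,dy=-19->C; (1,8):dx=-12,dy=-5->C; (1,9):dx=-6,dy=-13->C
  (1,10):dx=-10,dy=-17->C; (2,3):dx=+2,dy=-5->D; (2,4):dx=-2,dy=+4->D; (2,5):dx=-5,dy=-9->C
  (2,6):dx=-1,dy=-3->C; (2,7):dx=+1,dy=-13->D; (2,8):dx=-9,dy=+1->D; (2,9):dx=-3,dy=-7->C
  (2,10):dx=-7,dy=-11->C; (3,4):dx=-4,dy=+9->D; (3,5):dx=-7,dy=-4->C; (3,6):dx=-3,dy=+2->D
  (3,7):dx=-1,dy=-8->C; (3,8):dx=-11,dy=+6->D; (3,9):dx=-5,dy=-2->C; (3,10):dx=-9,dy=-6->C
  (4,5):dx=-3,dy=-13->C; (4,6):dx=+1,dy=-7->D; (4,7):dx=+3,dy=-17->D; (4,8):dx=-7,dy=-3->C
  (4,9):dx=-1,dy=-11->C; (4,10):dx=-5,dy=-15->C; (5,6):dx=+4,dy=+6->C; (5,7):dx=+6,dy=-4->D
  (5,8):dx=-4,dy=+10->D; (5,9):dx=+2,dy=+2->C; (5,10):dx=-2,dy=-2->C; (6,7):dx=+2,dy=-10->D
  (6,8):dx=-8,dy=+4->D; (6,9):dx=-2,dy=-4->C; (6,10):dx=-6,dy=-8->C; (7,8):dx=-10,dy=+14->D
  (7,9):dx=-4,dy=+6->D; (7,10):dx=-8,dy=+2->D; (8,9):dx=+6,dy=-8->D; (8,10):dx=+2,dy=-12->D
  (9,10):dx=-4,dy=-4->C
Step 2: C = 27, D = 18, total pairs = 45.
Step 3: tau = (C - D)/(n(n-1)/2) = (27 - 18)/45 = 0.200000.
Step 4: Exact two-sided p-value (enumerate n! = 3628800 permutations of y under H0): p = 0.484313.
Step 5: alpha = 0.05. fail to reject H0.

tau_b = 0.2000 (C=27, D=18), p = 0.484313, fail to reject H0.


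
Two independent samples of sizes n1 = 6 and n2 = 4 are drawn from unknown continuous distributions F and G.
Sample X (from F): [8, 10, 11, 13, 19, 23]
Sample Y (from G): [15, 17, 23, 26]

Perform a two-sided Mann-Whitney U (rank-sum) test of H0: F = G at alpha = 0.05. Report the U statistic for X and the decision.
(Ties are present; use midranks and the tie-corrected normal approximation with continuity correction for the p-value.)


Step 1: Combine and sort all 10 observations; assign midranks.
sorted (value, group): (8,X), (10,X), (11,X), (13,X), (15,Y), (17,Y), (19,X), (23,X), (23,Y), (26,Y)
ranks: 8->1, 10->2, 11->3, 13->4, 15->5, 17->6, 19->7, 23->8.5, 23->8.5, 26->10
Step 2: Rank sum for X: R1 = 1 + 2 + 3 + 4 + 7 + 8.5 = 25.5.
Step 3: U_X = R1 - n1(n1+1)/2 = 25.5 - 6*7/2 = 25.5 - 21 = 4.5.
       U_Y = n1*n2 - U_X = 24 - 4.5 = 19.5.
Step 4: Ties are present, so use the tie-corrected normal approximation (with continuity correction) for the p-value.
Step 5: p-value = 0.134407; compare to alpha = 0.05. fail to reject H0.

U_X = 4.5, p = 0.134407, fail to reject H0 at alpha = 0.05.


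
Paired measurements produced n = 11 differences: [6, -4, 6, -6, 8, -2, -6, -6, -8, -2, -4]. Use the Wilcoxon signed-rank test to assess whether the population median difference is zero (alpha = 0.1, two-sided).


Step 1: Drop any zero differences (none here) and take |d_i|.
|d| = [6, 4, 6, 6, 8, 2, 6, 6, 8, 2, 4]
Step 2: Midrank |d_i| (ties get averaged ranks).
ranks: |6|->7, |4|->3.5, |6|->7, |6|->7, |8|->10.5, |2|->1.5, |6|->7, |6|->7, |8|->10.5, |2|->1.5, |4|->3.5
Step 3: Attach original signs; sum ranks with positive sign and with negative sign.
W+ = 7 + 7 + 10.5 = 24.5
W- = 3.5 + 7 + 1.5 + 7 + 7 + 10.5 + 1.5 + 3.5 = 41.5
(Check: W+ + W- = 66 should equal n(n+1)/2 = 66.)
Step 4: Test statistic W = min(W+, W-) = 24.5.
Step 5: Ties in |d|, so use the tie-corrected normal approximation.
        E[W] = n(n+1)/4 = 11*12/4 = 33.
        Tie groups: |d|=2 (t=2), |d|=4 (t=2), |d|=6 (t=5), |d|=8 (t=2); sum(t^3 - t) = 138.
        Var[W] = n(n+1)(2n+1)/24 - sum(t^3-t)/48 = 3036/24 - 138/48 = 123.625.
        z = (W - E[W]) / sqrt(Var[W]) = (24.5 - 33) / 11.1187 = -0.7645.
        Two-sided p = 2*Phi(z) = 0.444582.
Step 6: alpha = 0.1. fail to reject H0.

W+ = 24.5, W- = 41.5, W = min = 24.5, p = 0.444582, fail to reject H0.


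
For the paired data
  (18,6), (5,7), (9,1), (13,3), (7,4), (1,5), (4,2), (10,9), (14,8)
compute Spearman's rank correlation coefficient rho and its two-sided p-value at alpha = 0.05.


Step 1: Rank x and y separately (midranks; no ties here).
rank(x): 18->9, 5->3, 9->5, 13->7, 7->4, 1->1, 4->2, 10->6, 14->8
rank(y): 6->6, 7->7, 1->1, 3->3, 4->4, 5->5, 2->2, 9->9, 8->8
Step 2: d_i = R_x(i) - R_y(i); compute d_i^2.
  (9-6)^2=9, (3-7)^2=16, (5-1)^2=16, (7-3)^2=16, (4-4)^2=0, (1-5)^2=16, (2-2)^2=0, (6-9)^2=9, (8-8)^2=0
sum(d^2) = 82.
Step 3: rho = 1 - 6*82 / (9*(9^2 - 1)) = 1 - 492/720 = 0.316667.
Step 4: Under H0, t = rho * sqrt((n-2)/(1-rho^2)) = 0.8833 ~ t(7).
Step 5: Two-sided p-value from the t-distribution with 7 df = 0.406397.
Step 6: alpha = 0.05. fail to reject H0.

rho = 0.3167, p = 0.406397, fail to reject H0 at alpha = 0.05.


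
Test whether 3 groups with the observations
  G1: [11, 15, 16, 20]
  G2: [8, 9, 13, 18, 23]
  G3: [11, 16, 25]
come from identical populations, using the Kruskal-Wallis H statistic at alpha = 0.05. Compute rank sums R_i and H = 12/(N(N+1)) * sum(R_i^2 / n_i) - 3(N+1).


Step 1: Combine all N = 12 observations and assign midranks.
sorted (value, group, rank): (8,G2,1), (9,G2,2), (11,G1,3.5), (11,G3,3.5), (13,G2,5), (15,G1,6), (16,G1,7.5), (16,G3,7.5), (18,G2,9), (20,G1,10), (23,G2,11), (25,G3,12)
Step 2: Sum ranks within each group.
R_1 = 27 (n_1 = 4)
R_2 = 28 (n_2 = 5)
R_3 = 23 (n_3 = 3)
Step 3: H = 12/(N(N+1)) * sum(R_i^2/n_i) - 3(N+1)
     = 12/(12*13) * (27^2/4 + 28^2/5 + 23^2/3) - 3*13
     = 0.076923 * 515.383 - 39
     = 0.644872.
Step 4: Ties present; correction factor C = 1 - 12/(12^3 - 12) = 0.993007. Corrected H = 0.644872 / 0.993007 = 0.649413.
Step 5: Under H0, H ~ chi^2(2); p-value = 0.722739.
Step 6: alpha = 0.05. fail to reject H0.

H = 0.6494, df = 2, p = 0.722739, fail to reject H0.


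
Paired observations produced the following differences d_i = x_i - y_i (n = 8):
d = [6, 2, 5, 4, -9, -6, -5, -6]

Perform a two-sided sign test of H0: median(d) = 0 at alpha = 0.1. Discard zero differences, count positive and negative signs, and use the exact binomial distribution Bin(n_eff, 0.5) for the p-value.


Step 1: Discard zero differences. Original n = 8; n_eff = number of nonzero differences = 8.
Nonzero differences (with sign): +6, +2, +5, +4, -9, -6, -5, -6
Step 2: Count signs: positive = 4, negative = 4.
Step 3: Under H0: P(positive) = 0.5, so the number of positives S ~ Bin(8, 0.5).
Step 4: Two-sided exact p-value = sum of Bin(8,0.5) probabilities at or below the observed probability = 1.000000.
Step 5: alpha = 0.1. fail to reject H0.

n_eff = 8, pos = 4, neg = 4, p = 1.000000, fail to reject H0.


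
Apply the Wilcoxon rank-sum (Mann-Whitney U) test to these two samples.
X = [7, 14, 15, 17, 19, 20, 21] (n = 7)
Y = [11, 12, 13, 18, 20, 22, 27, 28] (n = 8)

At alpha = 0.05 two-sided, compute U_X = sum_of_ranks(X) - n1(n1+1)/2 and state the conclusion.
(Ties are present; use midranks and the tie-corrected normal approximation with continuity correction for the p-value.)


Step 1: Combine and sort all 15 observations; assign midranks.
sorted (value, group): (7,X), (11,Y), (12,Y), (13,Y), (14,X), (15,X), (17,X), (18,Y), (19,X), (20,X), (20,Y), (21,X), (22,Y), (27,Y), (28,Y)
ranks: 7->1, 11->2, 12->3, 13->4, 14->5, 15->6, 17->7, 18->8, 19->9, 20->10.5, 20->10.5, 21->12, 22->13, 27->14, 28->15
Step 2: Rank sum for X: R1 = 1 + 5 + 6 + 7 + 9 + 10.5 + 12 = 50.5.
Step 3: U_X = R1 - n1(n1+1)/2 = 50.5 - 7*8/2 = 50.5 - 28 = 22.5.
       U_Y = n1*n2 - U_X = 56 - 22.5 = 33.5.
Step 4: Ties are present, so use the tie-corrected normal approximation (with continuity correction) for the p-value.
Step 5: p-value = 0.562485; compare to alpha = 0.05. fail to reject H0.

U_X = 22.5, p = 0.562485, fail to reject H0 at alpha = 0.05.


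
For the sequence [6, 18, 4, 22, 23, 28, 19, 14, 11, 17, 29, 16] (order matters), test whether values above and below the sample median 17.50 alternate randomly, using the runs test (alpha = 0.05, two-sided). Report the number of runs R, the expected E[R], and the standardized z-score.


Step 1: Compute median = 17.50; label A = above, B = below.
Labels in order: BABAAAABBBAB  (n_A = 6, n_B = 6)
Step 2: Count runs R = 7.
Step 3: Under H0 (random ordering), E[R] = 2*n_A*n_B/(n_A+n_B) + 1 = 2*6*6/12 + 1 = 7.0000.
        Var[R] = 2*n_A*n_B*(2*n_A*n_B - n_A - n_B) / ((n_A+n_B)^2 * (n_A+n_B-1)) = 4320/1584 = 2.7273.
        SD[R] = 1.6514.
Step 4: R = E[R], so z = 0 with no continuity correction.
Step 5: Two-sided p-value via normal approximation = 2*(1 - Phi(|z|)) = 1.000000.
Step 6: alpha = 0.05. fail to reject H0.

R = 7, z = 0.0000, p = 1.000000, fail to reject H0.


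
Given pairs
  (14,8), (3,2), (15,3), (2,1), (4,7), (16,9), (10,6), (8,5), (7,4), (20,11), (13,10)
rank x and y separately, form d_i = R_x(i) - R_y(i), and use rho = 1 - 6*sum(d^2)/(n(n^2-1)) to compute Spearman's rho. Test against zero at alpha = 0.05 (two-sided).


Step 1: Rank x and y separately (midranks; no ties here).
rank(x): 14->8, 3->2, 15->9, 2->1, 4->3, 16->10, 10->6, 8->5, 7->4, 20->11, 13->7
rank(y): 8->8, 2->2, 3->3, 1->1, 7->7, 9->9, 6->6, 5->5, 4->4, 11->11, 10->10
Step 2: d_i = R_x(i) - R_y(i); compute d_i^2.
  (8-8)^2=0, (2-2)^2=0, (9-3)^2=36, (1-1)^2=0, (3-7)^2=16, (10-9)^2=1, (6-6)^2=0, (5-5)^2=0, (4-4)^2=0, (11-11)^2=0, (7-10)^2=9
sum(d^2) = 62.
Step 3: rho = 1 - 6*62 / (11*(11^2 - 1)) = 1 - 372/1320 = 0.718182.
Step 4: Under H0, t = rho * sqrt((n-2)/(1-rho^2)) = 3.0963 ~ t(9).
Step 5: Two-sided p-value from the t-distribution with 9 df = 0.012800.
Step 6: alpha = 0.05. reject H0.

rho = 0.7182, p = 0.012800, reject H0 at alpha = 0.05.


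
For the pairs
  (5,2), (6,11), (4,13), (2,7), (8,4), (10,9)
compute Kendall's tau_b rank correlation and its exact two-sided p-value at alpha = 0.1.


Step 1: Enumerate the 15 unordered pairs (i,j) with i<j and classify each by sign(x_j-x_i) * sign(y_j-y_i).
  (1,2):dx=+1,dy=+9->C; (1,3):dx=-1,dy=+11->D; (1,4):dx=-3,dy=+5->D; (1,5):dx=+3,dy=+2->C
  (1,6):dx=+5,dy=+7->C; (2,3):dx=-2,dy=+2->D; (2,4):dx=-4,dy=-4->C; (2,5):dx=+2,dy=-7->D
  (2,6):dx=+4,dy=-2->D; (3,4):dx=-2,dy=-6->C; (3,5):dx=+4,dy=-9->D; (3,6):dx=+6,dy=-4->D
  (4,5):dx=+6,dy=-3->D; (4,6):dx=+8,dy=+2->C; (5,6):dx=+2,dy=+5->C
Step 2: C = 7, D = 8, total pairs = 15.
Step 3: tau = (C - D)/(n(n-1)/2) = (7 - 8)/15 = -0.066667.
Step 4: Exact two-sided p-value (enumerate n! = 720 permutations of y under H0): p = 1.000000.
Step 5: alpha = 0.1. fail to reject H0.

tau_b = -0.0667 (C=7, D=8), p = 1.000000, fail to reject H0.


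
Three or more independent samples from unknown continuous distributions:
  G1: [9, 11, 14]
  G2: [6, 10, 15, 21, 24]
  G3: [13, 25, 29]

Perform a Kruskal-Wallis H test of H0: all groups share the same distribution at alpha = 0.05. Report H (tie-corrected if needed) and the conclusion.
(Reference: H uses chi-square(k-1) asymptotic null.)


Step 1: Combine all N = 11 observations and assign midranks.
sorted (value, group, rank): (6,G2,1), (9,G1,2), (10,G2,3), (11,G1,4), (13,G3,5), (14,G1,6), (15,G2,7), (21,G2,8), (24,G2,9), (25,G3,10), (29,G3,11)
Step 2: Sum ranks within each group.
R_1 = 12 (n_1 = 3)
R_2 = 28 (n_2 = 5)
R_3 = 26 (n_3 = 3)
Step 3: H = 12/(N(N+1)) * sum(R_i^2/n_i) - 3(N+1)
     = 12/(11*12) * (12^2/3 + 28^2/5 + 26^2/3) - 3*12
     = 0.090909 * 430.133 - 36
     = 3.103030.
Step 4: No ties, so H is used without correction.
Step 5: Under H0, H ~ chi^2(2); p-value = 0.211927.
Step 6: alpha = 0.05. fail to reject H0.

H = 3.1030, df = 2, p = 0.211927, fail to reject H0.


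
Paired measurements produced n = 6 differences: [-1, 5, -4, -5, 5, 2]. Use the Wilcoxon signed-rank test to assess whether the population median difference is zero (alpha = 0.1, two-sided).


Step 1: Drop any zero differences (none here) and take |d_i|.
|d| = [1, 5, 4, 5, 5, 2]
Step 2: Midrank |d_i| (ties get averaged ranks).
ranks: |1|->1, |5|->5, |4|->3, |5|->5, |5|->5, |2|->2
Step 3: Attach original signs; sum ranks with positive sign and with negative sign.
W+ = 5 + 5 + 2 = 12
W- = 1 + 3 + 5 = 9
(Check: W+ + W- = 21 should equal n(n+1)/2 = 21.)
Step 4: Test statistic W = min(W+, W-) = 9.
Step 5: Ties in |d|, so use the tie-corrected normal approximation.
        E[W] = n(n+1)/4 = 6*7/4 = 10.5.
        Tie groups: |d|=5 (t=3); sum(t^3 - t) = 24.
        Var[W] = n(n+1)(2n+1)/24 - sum(t^3-t)/48 = 546/24 - 24/48 = 22.25.
        z = (W - E[W]) / sqrt(Var[W]) = (9 - 10.5) / 4.7170 = -0.3180.
        Two-sided p = 2*Phi(z) = 0.750485.
Step 6: alpha = 0.1. fail to reject H0.

W+ = 12, W- = 9, W = min = 9, p = 0.750485, fail to reject H0.


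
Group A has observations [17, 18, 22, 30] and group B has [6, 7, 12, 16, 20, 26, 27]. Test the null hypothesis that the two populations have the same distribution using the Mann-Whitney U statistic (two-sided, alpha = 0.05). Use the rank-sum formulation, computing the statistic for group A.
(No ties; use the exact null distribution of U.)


Step 1: Combine and sort all 11 observations; assign midranks.
sorted (value, group): (6,Y), (7,Y), (12,Y), (16,Y), (17,X), (18,X), (20,Y), (22,X), (26,Y), (27,Y), (30,X)
ranks: 6->1, 7->2, 12->3, 16->4, 17->5, 18->6, 20->7, 22->8, 26->9, 27->10, 30->11
Step 2: Rank sum for X: R1 = 5 + 6 + 8 + 11 = 30.
Step 3: U_X = R1 - n1(n1+1)/2 = 30 - 4*5/2 = 30 - 10 = 20.
       U_Y = n1*n2 - U_X = 28 - 20 = 8.
Step 4: No ties, so the exact null distribution of U (based on enumerating the C(11,4) = 330 equally likely rank assignments) gives the two-sided p-value.
Step 5: p-value = 0.315152; compare to alpha = 0.05. fail to reject H0.

U_X = 20, p = 0.315152, fail to reject H0 at alpha = 0.05.
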